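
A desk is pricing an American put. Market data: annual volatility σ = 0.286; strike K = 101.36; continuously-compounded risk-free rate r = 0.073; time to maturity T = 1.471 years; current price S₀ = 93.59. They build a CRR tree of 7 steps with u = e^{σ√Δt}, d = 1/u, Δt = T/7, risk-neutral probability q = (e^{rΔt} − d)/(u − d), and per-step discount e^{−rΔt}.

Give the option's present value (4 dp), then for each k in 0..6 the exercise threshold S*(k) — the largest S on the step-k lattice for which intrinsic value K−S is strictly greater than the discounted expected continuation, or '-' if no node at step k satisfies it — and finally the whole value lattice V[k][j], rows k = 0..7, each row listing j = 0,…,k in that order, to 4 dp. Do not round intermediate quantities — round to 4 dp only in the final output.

price = 13.2605
boundary = - - 72.0032 63.1558 72.0032 82.0901 72.0032
tree:
13.2605
20.0848 7.5019
29.3568 12.3215 3.3803
38.2042 19.4874 6.2276 0.9144
45.9645 29.3568 11.1684 1.9592 0.0000
52.7712 38.2042 19.2699 4.1977 0.0000 0.0000
58.7416 45.9645 29.3568 8.9938 0.0000 0.0000 0.0000
63.9784 52.7712 38.2042 19.2699 0.0000 0.0000 0.0000 0.0000

Δt=0.21014, u=1.14009, d=0.87712, q=0.52606, disc=e^(-rΔt)=0.98478
k=7 terminal: V=max(K-S,0) → 63.9784 52.7712 38.2042 19.2699 0.0000 0.0000 0.0000 0.0000
k=6: j=0 S=42.6184 intr=58.7416 cont=57.1986 V=58.7416[EX]; j=1 S=55.3955 intr=45.9645 cont=44.4214 V=45.9645[EX]; j=2 S=72.0032 intr=29.3568 cont=27.8137 V=29.3568[EX]; j=3 S=93.5900 intr=7.7700 cont=8.9938 V=8.9938[hold]; j=4 S=121.6485 intr=0.0000 cont=0.0000 V=0.0000[hold]; j=5 S=158.1191 intr=0.0000 cont=0.0000 V=0.0000[hold]; j=6 S=205.5236 intr=0.0000 cont=0.0000 V=0.0000[hold]  S*(6)=72.0032
k=5: j=0 S=48.5888 intr=52.7712 cont=51.2282 V=52.7712[EX]; j=1 S=63.1558 intr=38.2042 cont=36.6612 V=38.2042[EX]; j=2 S=82.0901 intr=19.2699 cont=18.3609 V=19.2699[EX]; j=3 S=106.7009 intr=0.0000 cont=4.1977 V=4.1977[hold]; j=4 S=138.6901 intr=0.0000 cont=0.0000 V=0.0000[hold]; j=5 S=180.2698 intr=0.0000 cont=0.0000 V=0.0000[hold]  S*(5)=82.0901
k=4: j=0 S=55.3955 intr=45.9645 cont=44.4214 V=45.9645[EX]; j=1 S=72.0032 intr=29.3568 cont=27.8137 V=29.3568[EX]; j=2 S=93.5900 intr=7.7700 cont=11.1684 V=11.1684[hold]; j=3 S=121.6485 intr=0.0000 cont=1.9592 V=1.9592[hold]; j=4 S=158.1191 intr=0.0000 cont=0.0000 V=0.0000[hold]  S*(4)=72.0032
k=3: j=0 S=63.1558 intr=38.2042 cont=36.6612 V=38.2042[EX]; j=1 S=82.0901 intr=19.2699 cont=19.4874 V=19.4874[hold]; j=2 S=106.7009 intr=0.0000 cont=6.2276 V=6.2276[hold]; j=3 S=138.6901 intr=0.0000 cont=0.9144 V=0.9144[hold]  S*(3)=63.1558
k=2: j=0 S=72.0032 intr=29.3568 cont=27.9264 V=29.3568[EX]; j=1 S=93.5900 intr=7.7700 cont=12.3215 V=12.3215[hold]; j=2 S=121.6485 intr=0.0000 cont=3.3803 V=3.3803[hold]  S*(2)=72.0032
k=1: j=0 S=82.0901 intr=19.2699 cont=20.0848 V=20.0848[hold]; j=1 S=106.7009 intr=0.0000 cont=7.5019 V=7.5019[hold]  S*(1)=-
k=0: j=0 S=93.5900 intr=7.7700 cont=13.2605 V=13.2605[hold]  S*(0)=-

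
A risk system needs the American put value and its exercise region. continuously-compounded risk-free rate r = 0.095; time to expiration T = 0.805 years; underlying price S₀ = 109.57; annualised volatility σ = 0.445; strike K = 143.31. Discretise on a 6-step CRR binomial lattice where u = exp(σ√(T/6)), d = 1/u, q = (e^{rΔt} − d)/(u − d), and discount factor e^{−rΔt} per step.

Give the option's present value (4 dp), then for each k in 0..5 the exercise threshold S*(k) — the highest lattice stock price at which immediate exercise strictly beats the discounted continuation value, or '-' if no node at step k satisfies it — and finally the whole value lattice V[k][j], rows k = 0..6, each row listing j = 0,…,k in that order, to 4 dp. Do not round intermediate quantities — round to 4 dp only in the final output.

price = 36.3984
boundary = - 93.0899 79.0885 93.0899 109.5700 93.0899
tree:
36.3984
50.2201 23.4310
64.2215 35.0922 12.3033
76.1170 50.2201 20.7771 4.0956
86.2233 64.2215 33.7400 8.2716 0.0000
94.8095 76.1170 50.2201 16.7058 0.0000 0.0000
102.1043 86.2233 64.2215 33.7400 0.0000 0.0000 0.0000

Δt=0.13417, u=1.17703, d=0.84959, q=0.49852, disc=e^(-rΔt)=0.98734
k=6 terminal: V=max(K-S,0) → 102.1043 86.2233 64.2215 33.7400 0.0000 0.0000 0.0000
k=5: j=0 S=48.5005 intr=94.8095 cont=92.9945 V=94.8095[EX]; j=1 S=67.1930 intr=76.1170 cont=74.3020 V=76.1170[EX]; j=2 S=93.0899 intr=50.2201 cont=48.4051 V=50.2201[EX]; j=3 S=128.9677 intr=14.3423 cont=16.7058 V=16.7058[hold]; j=4 S=178.6731 intr=0.0000 cont=0.0000 V=0.0000[hold]; j=5 S=247.5354 intr=0.0000 cont=0.0000 V=0.0000[hold]  S*(5)=93.0899
k=4: j=0 S=57.0867 intr=86.2233 cont=84.4083 V=86.2233[EX]; j=1 S=79.0885 intr=64.2215 cont=62.4065 V=64.2215[EX]; j=2 S=109.5700 intr=33.7400 cont=33.0883 V=33.7400[EX]; j=3 S=151.7994 intr=0.0000 cont=8.2716 V=8.2716[hold]; j=4 S=210.3043 intr=0.0000 cont=0.0000 V=0.0000[hold]  S*(4)=109.5700
k=3: j=0 S=67.1930 intr=76.1170 cont=74.3020 V=76.1170[EX]; j=1 S=93.0899 intr=50.2201 cont=48.4051 V=50.2201[EX]; j=2 S=128.9677 intr=14.3423 cont=20.7771 V=20.7771[hold]; j=3 S=178.6731 intr=0.0000 cont=4.0956 V=4.0956[hold]  S*(3)=93.0899
k=2: j=0 S=79.0885 intr=64.2215 cont=62.4065 V=64.2215[EX]; j=1 S=109.5700 intr=33.7400 cont=35.0922 V=35.0922[hold]; j=2 S=151.7994 intr=0.0000 cont=12.3033 V=12.3033[hold]  S*(2)=79.0885
k=1: j=0 S=93.0899 intr=50.2201 cont=49.0706 V=50.2201[EX]; j=1 S=128.9677 intr=14.3423 cont=23.4310 V=23.4310[hold]  S*(1)=93.0899
k=0: j=0 S=109.5700 intr=33.7400 cont=36.3984 V=36.3984[hold]  S*(0)=-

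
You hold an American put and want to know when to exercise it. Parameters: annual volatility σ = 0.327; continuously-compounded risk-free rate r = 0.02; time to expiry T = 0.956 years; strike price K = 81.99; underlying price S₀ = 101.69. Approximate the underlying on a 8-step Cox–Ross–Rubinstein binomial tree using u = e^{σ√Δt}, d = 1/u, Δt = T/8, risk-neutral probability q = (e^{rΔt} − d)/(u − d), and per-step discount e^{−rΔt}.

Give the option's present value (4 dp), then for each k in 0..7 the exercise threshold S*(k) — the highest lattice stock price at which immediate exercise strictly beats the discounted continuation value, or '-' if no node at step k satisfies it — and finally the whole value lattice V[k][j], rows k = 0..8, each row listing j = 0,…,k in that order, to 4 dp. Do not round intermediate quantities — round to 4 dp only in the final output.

Δt=0.11950, u=1.11968, d=0.89312, q=0.48233, disc=e^(-rΔt)=0.99761
k=8 terminal: V=max(K-S,0) → 40.8241 30.3813 17.2895 0.8765 0.0000 0.0000 0.0000 0.0000 0.0000
k=7: j=0 S=46.0925 intr=35.8975 cont=35.7018 V=35.8975[EX]; j=1 S=57.7850 intr=24.2050 cont=24.0093 V=24.2050[EX]; j=2 S=72.4437 intr=9.5463 cont=9.3506 V=9.5463[EX]; j=3 S=90.8209 intr=0.0000 cont=0.4527 V=0.4527[hold]; j=4 S=113.8599 intr=0.0000 cont=0.0000 V=0.0000[hold]; j=5 S=142.7434 intr=0.0000 cont=0.0000 V=0.0000[hold]; j=6 S=178.9539 intr=0.0000 cont=0.0000 V=0.0000[hold]; j=7 S=224.3502 intr=0.0000 cont=0.0000 V=0.0000[hold]  S*(7)=72.4437
k=6: j=0 S=51.6087 intr=30.3813 cont=30.1856 V=30.3813[EX]; j=1 S=64.7005 intr=17.2895 cont=17.0937 V=17.2895[EX]; j=2 S=81.1135 intr=0.8765 cont=5.1478 V=5.1478[hold]; j=3 S=101.6900 intr=0.0000 cont=0.2338 V=0.2338[hold]; j=4 S=127.4863 intr=0.0000 cont=0.0000 V=0.0000[hold]; j=5 S=159.8264 intr=0.0000 cont=0.0000 V=0.0000[hold]; j=6 S=200.3705 intr=0.0000 cont=0.0000 V=0.0000[hold]  S*(6)=64.7005
k=5: j=0 S=57.7850 intr=24.2050 cont=24.0093 V=24.2050[EX]; j=1 S=72.4437 intr=9.5463 cont=11.4059 V=11.4059[hold]; j=2 S=90.8209 intr=0.0000 cont=2.7710 V=2.7710[hold]; j=3 S=113.8599 intr=0.0000 cont=0.1207 V=0.1207[hold]; j=4 S=142.7434 intr=0.0000 cont=0.0000 V=0.0000[hold]; j=5 S=178.9539 intr=0.0000 cont=0.0000 V=0.0000[hold]  S*(5)=57.7850
k=4: j=0 S=64.7005 intr=17.2895 cont=17.9885 V=17.9885[hold]; j=1 S=81.1135 intr=0.8765 cont=7.2237 V=7.2237[hold]; j=2 S=101.6900 intr=0.0000 cont=1.4891 V=1.4891[hold]; j=3 S=127.4863 intr=0.0000 cont=0.0623 V=0.0623[hold]; j=4 S=159.8264 intr=0.0000 cont=0.0000 V=0.0000[hold]  S*(4)=-
k=3: j=0 S=72.4437 intr=9.5463 cont=12.7658 V=12.7658[hold]; j=1 S=90.8209 intr=0.0000 cont=4.4471 V=4.4471[hold]; j=2 S=113.8599 intr=0.0000 cont=0.7990 V=0.7990[hold]; j=3 S=142.7434 intr=0.0000 cont=0.0322 V=0.0322[hold]  S*(3)=-
k=2: j=0 S=81.1135 intr=0.8765 cont=8.7325 V=8.7325[hold]; j=1 S=101.6900 intr=0.0000 cont=2.6811 V=2.6811[hold]; j=2 S=127.4863 intr=0.0000 cont=0.4281 V=0.4281[hold]  S*(2)=-
k=1: j=0 S=90.8209 intr=0.0000 cont=5.7999 V=5.7999[hold]; j=1 S=113.8599 intr=0.0000 cont=1.5906 V=1.5906[hold]  S*(1)=-
k=0: j=0 S=101.6900 intr=0.0000 cont=3.7606 V=3.7606[hold]  S*(0)=-

price = 3.7606
boundary = - - - - - 57.7850 64.7005 72.4437
tree:
3.7606
5.7999 1.5906
8.7325 2.6811 0.4281
12.7658 4.4471 0.7990 0.0322
17.9885 7.2237 1.4891 0.0623 0.0000
24.2050 11.4059 2.7710 0.1207 0.0000 0.0000
30.3813 17.2895 5.1478 0.2338 0.0000 0.0000 0.0000
35.8975 24.2050 9.5463 0.4527 0.0000 0.0000 0.0000 0.0000
40.8241 30.3813 17.2895 0.8765 0.0000 0.0000 0.0000 0.0000 0.0000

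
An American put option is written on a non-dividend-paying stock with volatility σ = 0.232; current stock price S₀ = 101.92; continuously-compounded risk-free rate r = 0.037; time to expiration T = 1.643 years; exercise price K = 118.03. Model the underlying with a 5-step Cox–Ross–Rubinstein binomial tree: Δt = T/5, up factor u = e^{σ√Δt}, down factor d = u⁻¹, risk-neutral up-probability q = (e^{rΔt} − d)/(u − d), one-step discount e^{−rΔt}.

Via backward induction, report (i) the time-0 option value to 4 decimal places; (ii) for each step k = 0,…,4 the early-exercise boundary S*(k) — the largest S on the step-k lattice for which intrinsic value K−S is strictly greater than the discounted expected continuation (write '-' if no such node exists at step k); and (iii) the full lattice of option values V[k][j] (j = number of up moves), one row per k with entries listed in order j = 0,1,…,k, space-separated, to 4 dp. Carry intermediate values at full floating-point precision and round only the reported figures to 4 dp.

price = 19.3094
boundary = - 89.2282 78.1169 89.2282 101.9200
tree:
19.3094
28.8018 10.7465
39.9131 17.9942 4.1130
49.6408 28.8018 8.1495 0.3739
58.1571 39.9131 16.1100 0.7766 0.0000
65.6128 49.6408 28.8018 1.6129 0.0000 0.0000

Δt=0.32860, u=1.14224, d=0.87547, q=0.51266, disc=e^(-rΔt)=0.98792
k=5 terminal: V=max(K-S,0) → 65.6128 49.6408 28.8018 1.6129 0.0000 0.0000
k=4: j=0 S=59.8729 intr=58.1571 cont=56.7307 V=58.1571[EX]; j=1 S=78.1169 intr=39.9131 cont=38.4868 V=39.9131[EX]; j=2 S=101.9200 intr=16.1100 cont=14.6837 V=16.1100[EX]; j=3 S=132.9762 intr=0.0000 cont=0.7766 V=0.7766[hold]; j=4 S=173.4955 intr=0.0000 cont=0.0000 V=0.0000[hold]  S*(4)=101.9200
k=3: j=0 S=68.3892 intr=49.6408 cont=48.2144 V=49.6408[EX]; j=1 S=89.2282 intr=28.8018 cont=27.3754 V=28.8018[EX]; j=2 S=116.4171 intr=1.6129 cont=8.1495 V=8.1495[hold]; j=3 S=151.8906 intr=0.0000 cont=0.3739 V=0.3739[hold]  S*(3)=89.2282
k=2: j=0 S=78.1169 intr=39.9131 cont=38.4868 V=39.9131[EX]; j=1 S=101.9200 intr=16.1100 cont=17.9942 V=17.9942[hold]; j=2 S=132.9762 intr=0.0000 cont=4.1130 V=4.1130[hold]  S*(2)=78.1169
k=1: j=0 S=89.2282 intr=28.8018 cont=28.3297 V=28.8018[EX]; j=1 S=116.4171 intr=1.6129 cont=10.7465 V=10.7465[hold]  S*(1)=89.2282
k=0: j=0 S=101.9200 intr=16.1100 cont=19.3094 V=19.3094[hold]  S*(0)=-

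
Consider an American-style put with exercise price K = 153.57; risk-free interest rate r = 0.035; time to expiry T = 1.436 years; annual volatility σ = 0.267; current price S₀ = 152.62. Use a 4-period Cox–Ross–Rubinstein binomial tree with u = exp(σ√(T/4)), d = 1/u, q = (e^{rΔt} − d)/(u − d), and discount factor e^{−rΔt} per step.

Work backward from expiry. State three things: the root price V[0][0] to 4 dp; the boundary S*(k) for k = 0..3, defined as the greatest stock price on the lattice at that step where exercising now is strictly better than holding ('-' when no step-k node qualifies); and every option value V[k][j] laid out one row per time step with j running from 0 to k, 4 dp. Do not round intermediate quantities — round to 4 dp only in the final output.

price = 16.2796
boundary = - - 110.8299 130.0571
tree:
16.2796
26.9733 5.9741
42.7401 11.8542 0.2321
59.1249 23.5129 0.4696 0.0000
73.0873 42.7401 0.9500 0.0000 0.0000

params: Δt=0.35900 u=1.17348 d=0.85216 q=0.49944 e^(-rΔt)=0.98751
t_4 payoffs: 73.0873 42.7401 0.9500 0.0000 0.0000
t_3: node(3,0) S=94.4451 payoff=59.1249 vs cont=57.2073 → 59.1249 [stop]  node(3,1) S=130.0571 payoff=23.5129 vs cont=21.5953 → 23.5129 [stop]  node(3,2) S=179.0972 payoff=0.0000 vs cont=0.4696 → 0.4696 [wait]  node(3,3) S=246.6285 payoff=0.0000 vs cont=0.0000 → 0.0000 [wait]  ⇒ S*(3)=130.0571
t_2: node(2,0) S=110.8299 payoff=42.7401 vs cont=40.8226 → 42.7401 [stop]  node(2,1) S=152.6200 payoff=0.9500 vs cont=11.8542 → 11.8542 [wait]  node(2,2) S=210.1677 payoff=0.0000 vs cont=0.2321 → 0.2321 [wait]  ⇒ S*(2)=110.8299
t_1: node(1,0) S=130.0571 payoff=23.5129 vs cont=26.9733 → 26.9733 [wait]  node(1,1) S=179.0972 payoff=0.0000 vs cont=5.9741 → 5.9741 [wait]  ⇒ S*(1)=-
t_0: node(0,0) S=152.6200 payoff=0.9500 vs cont=16.2796 → 16.2796 [wait]  ⇒ S*(0)=-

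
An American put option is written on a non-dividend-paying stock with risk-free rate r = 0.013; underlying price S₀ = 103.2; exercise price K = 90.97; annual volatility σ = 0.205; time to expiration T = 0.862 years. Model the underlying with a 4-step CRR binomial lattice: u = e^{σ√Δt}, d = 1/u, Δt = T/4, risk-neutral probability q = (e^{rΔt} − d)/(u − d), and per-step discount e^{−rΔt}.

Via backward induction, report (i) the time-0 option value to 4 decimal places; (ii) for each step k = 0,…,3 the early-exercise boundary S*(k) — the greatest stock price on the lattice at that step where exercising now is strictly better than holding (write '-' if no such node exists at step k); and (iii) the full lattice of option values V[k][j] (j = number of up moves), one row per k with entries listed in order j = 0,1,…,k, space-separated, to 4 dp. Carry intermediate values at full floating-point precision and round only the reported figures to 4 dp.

price = 2.8396
boundary = - - - 77.5695
tree:
2.8396
4.8803 0.7399
8.2082 1.4575 0.0000
13.4005 2.8712 0.0000 0.0000
20.4421 5.6560 0.0000 0.0000 0.0000

Δt=0.21550, u=1.09984, d=0.90922, q=0.49094, disc=e^(-rΔt)=0.99720
k=4 terminal: V=max(K-S,0) → 20.4421 5.6560 0.0000 0.0000 0.0000
k=3: j=0 S=77.5695 intr=13.4005 cont=13.1461 V=13.4005[EX]; j=1 S=93.8318 intr=0.0000 cont=2.8712 V=2.8712[hold]; j=2 S=113.5035 intr=0.0000 cont=0.0000 V=0.0000[hold]; j=3 S=137.2994 intr=0.0000 cont=0.0000 V=0.0000[hold]  S*(3)=77.5695
k=2: j=0 S=85.3140 intr=5.6560 cont=8.2082 V=8.2082[hold]; j=1 S=103.2000 intr=0.0000 cont=1.4575 V=1.4575[hold]; j=2 S=124.8358 intr=0.0000 cont=0.0000 V=0.0000[hold]  S*(2)=-
k=1: j=0 S=93.8318 intr=0.0000 cont=4.8803 V=4.8803[hold]; j=1 S=113.5035 intr=0.0000 cont=0.7399 V=0.7399[hold]  S*(1)=-
k=0: j=0 S=103.2000 intr=0.0000 cont=2.8396 V=2.8396[hold]  S*(0)=-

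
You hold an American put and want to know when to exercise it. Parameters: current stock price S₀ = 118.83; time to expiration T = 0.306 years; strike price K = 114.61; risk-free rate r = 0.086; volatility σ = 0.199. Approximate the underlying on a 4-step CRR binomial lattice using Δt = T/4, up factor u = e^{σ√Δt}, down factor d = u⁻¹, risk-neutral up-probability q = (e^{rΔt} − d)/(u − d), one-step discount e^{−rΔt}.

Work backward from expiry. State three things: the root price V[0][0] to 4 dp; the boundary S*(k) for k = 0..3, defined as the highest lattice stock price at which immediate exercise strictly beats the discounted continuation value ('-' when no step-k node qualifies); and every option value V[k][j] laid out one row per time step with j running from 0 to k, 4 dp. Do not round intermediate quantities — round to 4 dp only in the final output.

Δt=0.07650, u=1.05658, d=0.94645, q=0.54617, disc=e^(-rΔt)=0.99344
k=4 terminal: V=max(K-S,0) → 19.2622 8.1667 0.0000 0.0000 0.0000
k=3: j=0 S=100.7429 intr=13.8671 cont=13.1155 V=13.8671[EX]; j=1 S=112.4663 intr=2.1437 cont=3.6819 V=3.6819[hold]; j=2 S=125.5538 intr=0.0000 cont=0.0000 V=0.0000[hold]; j=3 S=140.1644 intr=0.0000 cont=0.0000 V=0.0000[hold]  S*(3)=100.7429
k=2: j=0 S=106.4433 intr=8.1667 cont=8.2498 V=8.2498[hold]; j=1 S=118.8300 intr=0.0000 cont=1.6600 V=1.6600[hold]; j=2 S=132.6581 intr=0.0000 cont=0.0000 V=0.0000[hold]  S*(2)=-
k=1: j=0 S=112.4663 intr=2.1437 cont=4.6201 V=4.6201[hold]; j=1 S=125.5538 intr=0.0000 cont=0.7484 V=0.7484[hold]  S*(1)=-
k=0: j=0 S=118.8300 intr=0.0000 cont=2.4891 V=2.4891[hold]  S*(0)=-

price = 2.4891
boundary = - - - 100.7429
tree:
2.4891
4.6201 0.7484
8.2498 1.6600 0.0000
13.8671 3.6819 0.0000 0.0000
19.2622 8.1667 0.0000 0.0000 0.0000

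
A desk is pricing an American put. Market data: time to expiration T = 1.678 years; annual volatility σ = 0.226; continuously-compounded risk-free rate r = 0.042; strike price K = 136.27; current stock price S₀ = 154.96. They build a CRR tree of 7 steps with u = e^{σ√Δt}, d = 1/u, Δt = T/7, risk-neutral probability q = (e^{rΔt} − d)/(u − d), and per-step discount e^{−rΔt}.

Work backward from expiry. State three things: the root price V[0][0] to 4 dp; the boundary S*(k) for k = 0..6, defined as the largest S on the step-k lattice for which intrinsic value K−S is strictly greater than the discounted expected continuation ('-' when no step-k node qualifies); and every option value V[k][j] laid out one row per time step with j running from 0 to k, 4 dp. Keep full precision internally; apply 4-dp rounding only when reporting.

price = 6.2179
boundary = - - - - 99.5403 111.1871 124.1965
tree:
6.2179
10.2531 2.5844
16.3896 4.7434 0.6260
25.1793 8.5308 1.3118 0.0000
36.7297 14.9233 2.7491 0.0000 0.0000
47.1564 25.0829 5.7612 0.0000 0.0000 0.0000
56.4910 36.7297 12.0735 0.0000 0.0000 0.0000 0.0000
64.8477 47.1564 25.0829 0.0000 0.0000 0.0000 0.0000 0.0000

Δt=0.23971, u=1.11701, d=0.89525, q=0.51800, disc=e^(-rΔt)=0.98998
k=7 terminal: V=max(K-S,0) → 64.8477 47.1564 25.0829 0.0000 0.0000 0.0000 0.0000 0.0000
k=6: j=0 S=79.7790 intr=56.4910 cont=55.1259 V=56.4910[EX]; j=1 S=99.5403 intr=36.7297 cont=35.3646 V=36.7297[EX]; j=2 S=124.1965 intr=12.0735 cont=11.9690 V=12.0735[EX]; j=3 S=154.9600 intr=0.0000 cont=0.0000 V=0.0000[hold]; j=4 S=193.3436 intr=0.0000 cont=0.0000 V=0.0000[hold]; j=5 S=241.2349 intr=0.0000 cont=0.0000 V=0.0000[hold]; j=6 S=300.9888 intr=0.0000 cont=0.0000 V=0.0000[hold]  S*(6)=124.1965
k=5: j=0 S=89.1136 intr=47.1564 cont=45.7913 V=47.1564[EX]; j=1 S=111.1871 intr=25.0829 cont=23.7179 V=25.0829[EX]; j=2 S=138.7281 intr=0.0000 cont=5.7612 V=5.7612[hold]; j=3 S=173.0911 intr=0.0000 cont=0.0000 V=0.0000[hold]; j=4 S=215.9658 intr=0.0000 cont=0.0000 V=0.0000[hold]; j=5 S=269.4606 intr=0.0000 cont=0.0000 V=0.0000[hold]  S*(5)=111.1871
k=4: j=0 S=99.5403 intr=36.7297 cont=35.3646 V=36.7297[EX]; j=1 S=124.1965 intr=12.0735 cont=14.9233 V=14.9233[hold]; j=2 S=154.9600 intr=0.0000 cont=2.7491 V=2.7491[hold]; j=3 S=193.3436 intr=0.0000 cont=0.0000 V=0.0000[hold]; j=4 S=241.2349 intr=0.0000 cont=0.0000 V=0.0000[hold]  S*(4)=99.5403
k=3: j=0 S=111.1871 intr=25.0829 cont=25.1793 V=25.1793[hold]; j=1 S=138.7281 intr=0.0000 cont=8.5308 V=8.5308[hold]; j=2 S=173.0911 intr=0.0000 cont=1.3118 V=1.3118[hold]; j=3 S=215.9658 intr=0.0000 cont=0.0000 V=0.0000[hold]  S*(3)=-
k=2: j=0 S=124.1965 intr=12.0735 cont=16.3896 V=16.3896[hold]; j=1 S=154.9600 intr=0.0000 cont=4.7434 V=4.7434[hold]; j=2 S=193.3436 intr=0.0000 cont=0.6260 V=0.6260[hold]  S*(2)=-
k=1: j=0 S=138.7281 intr=0.0000 cont=10.2531 V=10.2531[hold]; j=1 S=173.0911 intr=0.0000 cont=2.5844 V=2.5844[hold]  S*(1)=-
k=0: j=0 S=154.9600 intr=0.0000 cont=6.2179 V=6.2179[hold]  S*(0)=-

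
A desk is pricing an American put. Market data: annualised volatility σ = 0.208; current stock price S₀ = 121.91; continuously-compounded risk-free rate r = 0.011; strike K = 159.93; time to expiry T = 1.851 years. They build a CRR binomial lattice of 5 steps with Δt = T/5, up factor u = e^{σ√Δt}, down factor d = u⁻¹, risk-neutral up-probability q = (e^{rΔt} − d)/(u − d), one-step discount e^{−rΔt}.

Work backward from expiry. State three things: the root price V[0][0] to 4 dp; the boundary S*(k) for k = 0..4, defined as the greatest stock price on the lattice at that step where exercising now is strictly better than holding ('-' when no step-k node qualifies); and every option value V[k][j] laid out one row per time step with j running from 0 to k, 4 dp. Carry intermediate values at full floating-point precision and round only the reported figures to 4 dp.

params: Δt=0.37020 u=1.13491 d=0.88113 q=0.48448 e^(-rΔt)=0.99594
t_5 payoffs: 95.1819 76.5327 52.5120 21.5728 0.0000 0.0000
t_4: node(4,0) S=73.4835 payoff=86.4465 vs cont=85.7966 → 86.4465 [stop]  node(4,1) S=94.6487 payoff=65.2813 vs cont=64.6314 → 65.2813 [stop]  node(4,2) S=121.9100 payoff=38.0200 vs cont=37.3701 → 38.0200 [stop]  node(4,3) S=157.0233 payoff=2.9067 vs cont=11.0760 → 11.0760 [wait]  node(4,4) S=202.2502 payoff=0.0000 vs cont=0.0000 → 0.0000 [wait]  ⇒ S*(4)=121.9100
t_3: node(3,0) S=83.3973 payoff=76.5327 vs cont=75.8827 → 76.5327 [stop]  node(3,1) S=107.4180 payoff=52.5120 vs cont=51.8621 → 52.5120 [stop]  node(3,2) S=138.3572 payoff=21.5728 vs cont=24.8647 → 24.8647 [wait]  node(3,3) S=178.2078 payoff=0.0000 vs cont=5.6867 → 5.6867 [wait]  ⇒ S*(3)=107.4180
t_2: node(2,0) S=94.6487 payoff=65.2813 vs cont=64.6314 → 65.2813 [stop]  node(2,1) S=121.9100 payoff=38.0200 vs cont=38.9584 → 38.9584 [wait]  node(2,2) S=157.0233 payoff=2.9067 vs cont=15.5100 → 15.5100 [wait]  ⇒ S*(2)=94.6487
t_1: node(1,0) S=107.4180 payoff=52.5120 vs cont=52.3149 → 52.5120 [stop]  node(1,1) S=138.3572 payoff=21.5728 vs cont=27.4859 → 27.4859 [wait]  ⇒ S*(1)=107.4180
t_0: node(0,0) S=121.9100 payoff=38.0200 vs cont=40.2232 → 40.2232 [wait]  ⇒ S*(0)=-

price = 40.2232
boundary = - 107.4180 94.6487 107.4180 121.9100
tree:
40.2232
52.5120 27.4859
65.2813 38.9584 15.5100
76.5327 52.5120 24.8647 5.6867
86.4465 65.2813 38.0200 11.0760 0.0000
95.1819 76.5327 52.5120 21.5728 0.0000 0.0000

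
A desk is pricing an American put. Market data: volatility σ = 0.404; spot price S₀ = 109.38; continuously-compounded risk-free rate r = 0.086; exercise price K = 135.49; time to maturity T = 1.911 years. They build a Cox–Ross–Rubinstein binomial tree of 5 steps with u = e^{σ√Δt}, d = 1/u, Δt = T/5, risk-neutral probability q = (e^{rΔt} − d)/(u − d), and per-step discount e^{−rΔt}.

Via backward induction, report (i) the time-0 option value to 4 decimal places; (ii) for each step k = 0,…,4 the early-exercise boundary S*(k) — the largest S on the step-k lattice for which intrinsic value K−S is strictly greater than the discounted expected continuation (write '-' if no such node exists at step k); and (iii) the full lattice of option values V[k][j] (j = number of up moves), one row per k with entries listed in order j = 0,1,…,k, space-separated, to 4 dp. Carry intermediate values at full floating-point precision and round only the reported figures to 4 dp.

Δt=0.38220, u=1.28372, d=0.77899, q=0.50409, disc=e^(-rΔt)=0.96767
k=5 terminal: V=max(K-S,0) → 104.1148 83.7857 50.2845 0.0000 0.0000 0.0000
k=4: j=0 S=40.2769 intr=95.2131 cont=90.8320 V=95.2131[EX]; j=1 S=66.3739 intr=69.1161 cont=64.7351 V=69.1161[EX]; j=2 S=109.3800 intr=26.1100 cont=24.1305 V=26.1100[EX]; j=3 S=180.2514 intr=0.0000 cont=0.0000 V=0.0000[hold]; j=4 S=297.0430 intr=0.0000 cont=0.0000 V=0.0000[hold]  S*(4)=109.3800
k=3: j=0 S=51.7043 intr=83.7857 cont=79.4046 V=83.7857[EX]; j=1 S=85.2055 intr=50.2845 cont=45.9035 V=50.2845[EX]; j=2 S=140.4133 intr=0.0000 cont=12.5296 V=12.5296[hold]; j=3 S=231.3923 intr=0.0000 cont=0.0000 V=0.0000[hold]  S*(3)=85.2055
k=2: j=0 S=66.3739 intr=69.1161 cont=64.7351 V=69.1161[EX]; j=1 S=109.3800 intr=26.1100 cont=30.2423 V=30.2423[hold]; j=2 S=180.2514 intr=0.0000 cont=6.0127 V=6.0127[hold]  S*(2)=66.3739
k=1: j=0 S=85.2055 intr=50.2845 cont=47.9191 V=50.2845[EX]; j=1 S=140.4133 intr=0.0000 cont=17.4455 V=17.4455[hold]  S*(1)=85.2055
k=0: j=0 S=109.3800 intr=26.1100 cont=32.6402 V=32.6402[hold]  S*(0)=-

price = 32.6402
boundary = - 85.2055 66.3739 85.2055 109.3800
tree:
32.6402
50.2845 17.4455
69.1161 30.2423 6.0127
83.7857 50.2845 12.5296 0.0000
95.2131 69.1161 26.1100 0.0000 0.0000
104.1148 83.7857 50.2845 0.0000 0.0000 0.0000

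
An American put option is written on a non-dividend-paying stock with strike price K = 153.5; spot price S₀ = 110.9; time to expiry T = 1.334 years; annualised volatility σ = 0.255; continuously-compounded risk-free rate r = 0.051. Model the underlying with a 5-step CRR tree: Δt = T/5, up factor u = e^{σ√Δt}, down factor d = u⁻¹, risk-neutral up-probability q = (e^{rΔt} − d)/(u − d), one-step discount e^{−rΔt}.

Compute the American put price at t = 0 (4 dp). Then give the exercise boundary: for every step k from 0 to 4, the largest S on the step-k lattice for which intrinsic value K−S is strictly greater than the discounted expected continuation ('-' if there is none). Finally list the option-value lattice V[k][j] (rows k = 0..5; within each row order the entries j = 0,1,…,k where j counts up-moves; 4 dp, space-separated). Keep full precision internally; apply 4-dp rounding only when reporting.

price = 42.6000
boundary = 110.9000 97.2140 110.9000 126.5128 110.9000
tree:
42.6000
56.2860 28.3637
68.2831 42.6000 15.9172
78.7996 56.2860 26.9872 6.0768
88.0182 68.2831 42.6000 12.8061 0.0000
96.0993 78.7996 56.2860 26.9872 0.0000 0.0000

params: Δt=0.26680 u=1.14078 d=0.87659 q=0.51897 e^(-rΔt)=0.98649
t_5 payoffs: 96.0993 78.7996 56.2860 26.9872 0.0000 0.0000
t_4: node(4,0) S=65.4818 payoff=88.0182 vs cont=85.9438 → 88.0182 [stop]  node(4,1) S=85.2169 payoff=68.2831 vs cont=66.2086 → 68.2831 [stop]  node(4,2) S=110.9000 payoff=42.6000 vs cont=40.5255 → 42.6000 [stop]  node(4,3) S=144.3235 payoff=9.1765 vs cont=12.8061 → 12.8061 [wait]  node(4,4) S=187.8204 payoff=0.0000 vs cont=0.0000 → 0.0000 [wait]  ⇒ S*(4)=110.9000
t_3: node(3,0) S=74.7004 payoff=78.7996 vs cont=76.7251 → 78.7996 [stop]  node(3,1) S=97.2140 payoff=56.2860 vs cont=54.2115 → 56.2860 [stop]  node(3,2) S=126.5128 payoff=26.9872 vs cont=26.7710 → 26.9872 [stop]  node(3,3) S=164.6418 payoff=0.0000 vs cont=6.0768 → 6.0768 [wait]  ⇒ S*(3)=126.5128
t_2: node(2,0) S=85.2169 payoff=68.2831 vs cont=66.2086 → 68.2831 [stop]  node(2,1) S=110.9000 payoff=42.6000 vs cont=40.5255 → 42.6000 [stop]  node(2,2) S=144.3235 payoff=9.1765 vs cont=15.9172 → 15.9172 [wait]  ⇒ S*(2)=110.9000
t_1: node(1,0) S=97.2140 payoff=56.2860 vs cont=54.2115 → 56.2860 [stop]  node(1,1) S=126.5128 payoff=26.9872 vs cont=28.3637 → 28.3637 [wait]  ⇒ S*(1)=97.2140
t_0: node(0,0) S=110.9000 payoff=42.6000 vs cont=41.2302 → 42.6000 [stop]  ⇒ S*(0)=110.9000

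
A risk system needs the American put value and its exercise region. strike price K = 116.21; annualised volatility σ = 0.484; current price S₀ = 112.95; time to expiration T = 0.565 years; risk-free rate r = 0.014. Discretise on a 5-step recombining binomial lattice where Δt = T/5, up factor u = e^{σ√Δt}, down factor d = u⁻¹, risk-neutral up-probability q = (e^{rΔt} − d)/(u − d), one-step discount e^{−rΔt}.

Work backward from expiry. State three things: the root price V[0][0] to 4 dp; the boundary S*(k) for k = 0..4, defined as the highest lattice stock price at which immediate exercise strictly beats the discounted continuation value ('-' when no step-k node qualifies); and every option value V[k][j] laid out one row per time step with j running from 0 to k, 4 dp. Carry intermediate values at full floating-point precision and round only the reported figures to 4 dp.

Δt=0.11300, u=1.17668, d=0.84985, q=0.46426, disc=e^(-rΔt)=0.99842
k=5 terminal: V=max(K-S,0) → 66.1386 46.8820 20.2198 0.0000 0.0000 0.0000
k=4: j=0 S=58.9182 intr=57.2918 cont=57.1081 V=57.2918[EX]; j=1 S=81.5770 intr=34.6330 cont=34.4493 V=34.6330[EX]; j=2 S=112.9500 intr=3.2600 cont=10.8154 V=10.8154[hold]; j=3 S=156.3885 intr=0.0000 cont=0.0000 V=0.0000[hold]; j=4 S=216.5325 intr=0.0000 cont=0.0000 V=0.0000[hold]  S*(4)=81.5770
k=3: j=0 S=69.3280 intr=46.8820 cont=46.6983 V=46.8820[EX]; j=1 S=95.9902 intr=20.2198 cont=23.5382 V=23.5382[hold]; j=2 S=132.9063 intr=0.0000 cont=5.7851 V=5.7851[hold]; j=3 S=184.0195 intr=0.0000 cont=0.0000 V=0.0000[hold]  S*(3)=69.3280
k=2: j=0 S=81.5770 intr=34.6330 cont=35.9875 V=35.9875[hold]; j=1 S=112.9500 intr=3.2600 cont=15.2720 V=15.2720[hold]; j=2 S=156.3885 intr=0.0000 cont=3.0944 V=3.0944[hold]  S*(2)=-
k=1: j=0 S=95.9902 intr=20.2198 cont=26.3284 V=26.3284[hold]; j=1 S=132.9063 intr=0.0000 cont=9.6032 V=9.6032[hold]  S*(1)=-
k=0: j=0 S=112.9500 intr=3.2600 cont=18.5343 V=18.5343[hold]  S*(0)=-

price = 18.5343
boundary = - - - 69.3280 81.5770
tree:
18.5343
26.3284 9.6032
35.9875 15.2720 3.0944
46.8820 23.5382 5.7851 0.0000
57.2918 34.6330 10.8154 0.0000 0.0000
66.1386 46.8820 20.2198 0.0000 0.0000 0.0000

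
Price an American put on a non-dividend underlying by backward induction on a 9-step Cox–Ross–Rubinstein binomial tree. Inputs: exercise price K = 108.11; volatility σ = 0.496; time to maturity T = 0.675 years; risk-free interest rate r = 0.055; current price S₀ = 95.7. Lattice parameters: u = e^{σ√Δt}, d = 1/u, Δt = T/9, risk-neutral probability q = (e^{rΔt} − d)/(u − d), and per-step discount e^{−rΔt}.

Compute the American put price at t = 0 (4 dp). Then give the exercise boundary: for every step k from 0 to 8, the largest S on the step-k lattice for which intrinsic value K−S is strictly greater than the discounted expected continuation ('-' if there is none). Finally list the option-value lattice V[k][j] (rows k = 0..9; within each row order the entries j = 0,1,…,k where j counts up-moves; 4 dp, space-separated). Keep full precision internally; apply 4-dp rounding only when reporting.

price = 21.1392
boundary = - - - 63.6700 55.5830 63.6700 72.9335 83.5448 72.9335
tree:
21.1392
27.9517 13.9777
35.8353 19.6944 7.9359
44.4400 26.8683 12.1309 3.4825
52.5270 35.3044 18.0061 5.9025 0.9039
59.5868 44.4400 25.7605 9.8024 1.7496 0.0000
65.7499 52.5270 35.1765 15.8326 3.3868 0.0000 0.0000
71.1302 59.5868 44.4400 24.5652 6.5559 0.0000 0.0000 0.0000
75.8271 65.7499 52.5270 35.1765 12.6904 0.0000 0.0000 0.0000 0.0000
79.9275 71.1302 59.5868 44.4400 24.5652 0.0000 0.0000 0.0000 0.0000 0.0000

Δt=0.07500  u=1.14549  d=0.87299  q=0.48126  discount=0.99588
step 9 (expiry): payoffs max(K−S,0) = 79.9275 71.1302 59.5868 44.4400 24.5652 0.0000 0.0000 0.0000 0.0000 0.0000
step 8: (k=8,j=0): S=32.2829, (K−S)⁺=75.8271, hold=75.3821 ⇒ V=75.8271 exercise | (k=8,j=1): S=42.3601, (K−S)⁺=65.7499, hold=65.3049 ⇒ V=65.7499 exercise | (k=8,j=2): S=55.5830, (K−S)⁺=52.5270, hold=52.0820 ⇒ V=52.5270 exercise | (k=8,j=3): S=72.9335, (K−S)⁺=35.1765, hold=34.7315 ⇒ V=35.1765 exercise | (k=8,j=4): S=95.7000, (K−S)⁺=12.4100, hold=12.6904 ⇒ V=12.6904 continue | (k=8,j=5): S=125.5732, (K−S)⁺=0.0000, hold=0.0000 ⇒ V=0.0000 continue | (k=8,j=6): S=164.7714, (K−S)⁺=0.0000, hold=0.0000 ⇒ V=0.0000 continue | (k=8,j=7): S=216.2055, (K−S)⁺=0.0000, hold=0.0000 ⇒ V=0.0000 continue | (k=8,j=8): S=283.6950, (K−S)⁺=0.0000, hold=0.0000 ⇒ V=0.0000 continue  boundary S*=72.9335
step 7: (k=7,j=0): S=36.9798, (K−S)⁺=71.1302, hold=70.6852 ⇒ V=71.1302 exercise | (k=7,j=1): S=48.5232, (K−S)⁺=59.5868, hold=59.1418 ⇒ V=59.5868 exercise | (k=7,j=2): S=63.6700, (K−S)⁺=44.4400, hold=43.9950 ⇒ V=44.4400 exercise | (k=7,j=3): S=83.5448, (K−S)⁺=24.5652, hold=24.2546 ⇒ V=24.5652 exercise | (k=7,j=4): S=109.6237, (K−S)⁺=0.0000, hold=6.5559 ⇒ V=6.5559 continue | (k=7,j=5): S=143.8432, (K−S)⁺=0.0000, hold=0.0000 ⇒ V=0.0000 continue | (k=7,j=6): S=188.7445, (K−S)⁺=0.0000, hold=0.0000 ⇒ V=0.0000 continue | (k=7,j=7): S=247.6619, (K−S)⁺=0.0000, hold=0.0000 ⇒ V=0.0000 continue  boundary S*=83.5448
step 6: (k=6,j=0): S=42.3601, (K−S)⁺=65.7499, hold=65.3049 ⇒ V=65.7499 exercise | (k=6,j=1): S=55.5830, (K−S)⁺=52.5270, hold=52.0820 ⇒ V=52.5270 exercise | (k=6,j=2): S=72.9335, (K−S)⁺=35.1765, hold=34.7315 ⇒ V=35.1765 exercise | (k=6,j=3): S=95.7000, (K−S)⁺=12.4100, hold=15.8326 ⇒ V=15.8326 continue | (k=6,j=4): S=125.5732, (K−S)⁺=0.0000, hold=3.3868 ⇒ V=3.3868 continue | (k=6,j=5): S=164.7714, (K−S)⁺=0.0000, hold=0.0000 ⇒ V=0.0000 continue | (k=6,j=6): S=216.2055, (K−S)⁺=0.0000, hold=0.0000 ⇒ V=0.0000 continue  boundary S*=72.9335
step 5: (k=5,j=0): S=48.5232, (K−S)⁺=59.5868, hold=59.1418 ⇒ V=59.5868 exercise | (k=5,j=1): S=63.6700, (K−S)⁺=44.4400, hold=43.9950 ⇒ V=44.4400 exercise | (k=5,j=2): S=83.5448, (K−S)⁺=24.5652, hold=25.7605 ⇒ V=25.7605 continue | (k=5,j=3): S=109.6237, (K−S)⁺=0.0000, hold=9.8024 ⇒ V=9.8024 continue | (k=5,j=4): S=143.8432, (K−S)⁺=0.0000, hold=1.7496 ⇒ V=1.7496 continue | (k=5,j=5): S=188.7445, (K−S)⁺=0.0000, hold=0.0000 ⇒ V=0.0000 continue  boundary S*=63.6700
step 4: (k=4,j=0): S=55.5830, (K−S)⁺=52.5270, hold=52.0820 ⇒ V=52.5270 exercise | (k=4,j=1): S=72.9335, (K−S)⁺=35.1765, hold=35.3044 ⇒ V=35.3044 continue | (k=4,j=2): S=95.7000, (K−S)⁺=12.4100, hold=18.0061 ⇒ V=18.0061 continue | (k=4,j=3): S=125.5732, (K−S)⁺=0.0000, hold=5.9025 ⇒ V=5.9025 continue | (k=4,j=4): S=164.7714, (K−S)⁺=0.0000, hold=0.9039 ⇒ V=0.9039 continue  boundary S*=55.5830
step 3: (k=3,j=0): S=63.6700, (K−S)⁺=44.4400, hold=44.0563 ⇒ V=44.4400 exercise | (k=3,j=1): S=83.5448, (K−S)⁺=24.5652, hold=26.8683 ⇒ V=26.8683 continue | (k=3,j=2): S=109.6237, (K−S)⁺=0.0000, hold=12.1309 ⇒ V=12.1309 continue | (k=3,j=3): S=143.8432, (K−S)⁺=0.0000, hold=3.4825 ⇒ V=3.4825 continue  boundary S*=63.6700
step 2: (k=2,j=0): S=72.9335, (K−S)⁺=35.1765, hold=35.8353 ⇒ V=35.8353 continue | (k=2,j=1): S=95.7000, (K−S)⁺=12.4100, hold=19.6944 ⇒ V=19.6944 continue | (k=2,j=2): S=125.5732, (K−S)⁺=0.0000, hold=7.9359 ⇒ V=7.9359 continue  boundary S*=-
step 1: (k=1,j=0): S=83.5448, (K−S)⁺=24.5652, hold=27.9517 ⇒ V=27.9517 continue | (k=1,j=1): S=109.6237, (K−S)⁺=0.0000, hold=13.9777 ⇒ V=13.9777 continue  boundary S*=-
step 0: (k=0,j=0): S=95.7000, (K−S)⁺=12.4100, hold=21.1392 ⇒ V=21.1392 continue  boundary S*=-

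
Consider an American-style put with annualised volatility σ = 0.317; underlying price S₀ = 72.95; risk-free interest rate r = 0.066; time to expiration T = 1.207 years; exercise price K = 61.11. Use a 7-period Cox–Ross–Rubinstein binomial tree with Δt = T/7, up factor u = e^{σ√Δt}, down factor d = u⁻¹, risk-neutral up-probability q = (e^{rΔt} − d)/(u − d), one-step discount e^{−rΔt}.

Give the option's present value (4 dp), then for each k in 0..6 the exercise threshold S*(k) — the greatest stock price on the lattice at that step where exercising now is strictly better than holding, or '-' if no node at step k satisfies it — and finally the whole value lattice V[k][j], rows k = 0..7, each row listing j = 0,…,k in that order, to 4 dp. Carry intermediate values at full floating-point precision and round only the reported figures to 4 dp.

Δt=0.17243  u=1.14069  d=0.87666  q=0.51049  discount=0.98868
step 7 (expiry): payoffs max(K−S,0) = 32.0796 23.3364 11.9600 0.0000 0.0000 0.0000 0.0000 0.0000
step 6: (k=6,j=0): S=33.1147, (K−S)⁺=27.9953, hold=27.3038 ⇒ V=27.9953 exercise | (k=6,j=1): S=43.0879, (K−S)⁺=18.0221, hold=17.3305 ⇒ V=18.0221 exercise | (k=6,j=2): S=56.0648, (K−S)⁺=5.0452, hold=5.7883 ⇒ V=5.7883 continue | (k=6,j=3): S=72.9500, (K−S)⁺=0.0000, hold=0.0000 ⇒ V=0.0000 continue | (k=6,j=4): S=94.9205, (K−S)⁺=0.0000, hold=0.0000 ⇒ V=0.0000 continue | (k=6,j=5): S=123.5079, (K−S)⁺=0.0000, hold=0.0000 ⇒ V=0.0000 continue | (k=6,j=6): S=160.7050, (K−S)⁺=0.0000, hold=0.0000 ⇒ V=0.0000 continue  boundary S*=43.0879
step 5: (k=5,j=0): S=37.7736, (K−S)⁺=23.3364, hold=22.6449 ⇒ V=23.3364 exercise | (k=5,j=1): S=49.1500, (K−S)⁺=11.9600, hold=11.6436 ⇒ V=11.9600 exercise | (k=5,j=2): S=63.9526, (K−S)⁺=0.0000, hold=2.8014 ⇒ V=2.8014 continue | (k=5,j=3): S=83.2133, (K−S)⁺=0.0000, hold=0.0000 ⇒ V=0.0000 continue | (k=5,j=4): S=108.2748, (K−S)⁺=0.0000, hold=0.0000 ⇒ V=0.0000 continue | (k=5,j=5): S=140.8841, (K−S)⁺=0.0000, hold=0.0000 ⇒ V=0.0000 continue  boundary S*=49.1500
step 4: (k=4,j=0): S=43.0879, (K−S)⁺=18.0221, hold=17.3305 ⇒ V=18.0221 exercise | (k=4,j=1): S=56.0648, (K−S)⁺=5.0452, hold=7.2022 ⇒ V=7.2022 continue | (k=4,j=2): S=72.9500, (K−S)⁺=0.0000, hold=1.3558 ⇒ V=1.3558 continue | (k=4,j=3): S=94.9205, (K−S)⁺=0.0000, hold=0.0000 ⇒ V=0.0000 continue | (k=4,j=4): S=123.5079, (K−S)⁺=0.0000, hold=0.0000 ⇒ V=0.0000 continue  boundary S*=43.0879
step 3: (k=3,j=0): S=49.1500, (K−S)⁺=11.9600, hold=12.3572 ⇒ V=12.3572 continue | (k=3,j=1): S=63.9526, (K−S)⁺=0.0000, hold=4.1700 ⇒ V=4.1700 continue | (k=3,j=2): S=83.2133, (K−S)⁺=0.0000, hold=0.6562 ⇒ V=0.6562 continue | (k=3,j=3): S=108.2748, (K−S)⁺=0.0000, hold=0.0000 ⇒ V=0.0000 continue  boundary S*=-
step 2: (k=2,j=0): S=56.0648, (K−S)⁺=5.0452, hold=8.0852 ⇒ V=8.0852 continue | (k=2,j=1): S=72.9500, (K−S)⁺=0.0000, hold=2.3493 ⇒ V=2.3493 continue | (k=2,j=2): S=94.9205, (K−S)⁺=0.0000, hold=0.3176 ⇒ V=0.3176 continue  boundary S*=-
step 1: (k=1,j=0): S=63.9526, (K−S)⁺=0.0000, hold=5.0987 ⇒ V=5.0987 continue | (k=1,j=1): S=83.2133, (K−S)⁺=0.0000, hold=1.2973 ⇒ V=1.2973 continue  boundary S*=-
step 0: (k=0,j=0): S=72.9500, (K−S)⁺=0.0000, hold=3.1224 ⇒ V=3.1224 continue  boundary S*=-

price = 3.1224
boundary = - - - - 43.0879 49.1500 43.0879
tree:
3.1224
5.0987 1.2973
8.0852 2.3493 0.3176
12.3572 4.1700 0.6562 0.0000
18.0221 7.2022 1.3558 0.0000 0.0000
23.3364 11.9600 2.8014 0.0000 0.0000 0.0000
27.9953 18.0221 5.7883 0.0000 0.0000 0.0000 0.0000
32.0796 23.3364 11.9600 0.0000 0.0000 0.0000 0.0000 0.0000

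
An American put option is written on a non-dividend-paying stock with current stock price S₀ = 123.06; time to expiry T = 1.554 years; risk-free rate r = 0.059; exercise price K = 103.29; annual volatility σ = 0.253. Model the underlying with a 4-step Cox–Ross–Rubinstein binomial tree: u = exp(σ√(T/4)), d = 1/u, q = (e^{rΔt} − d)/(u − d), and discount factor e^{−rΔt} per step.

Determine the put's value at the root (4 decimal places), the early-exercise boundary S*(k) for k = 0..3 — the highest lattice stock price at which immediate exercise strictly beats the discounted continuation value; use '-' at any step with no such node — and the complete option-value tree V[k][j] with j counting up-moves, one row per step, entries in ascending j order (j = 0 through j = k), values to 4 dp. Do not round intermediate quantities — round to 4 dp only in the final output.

price = 4.5168
boundary = - - - 76.6760
tree:
4.5168
8.4510 1.2780
15.3375 2.8053 0.0000
26.6140 6.1579 0.0000 0.0000
37.8002 13.5171 0.0000 0.0000 0.0000

Δt=0.38850  u=1.17081  d=0.85411  q=0.53387  discount=0.97734
step 4 (expiry): payoffs max(K−S,0) = 37.8002 13.5171 0.0000 0.0000 0.0000
step 3: (k=3,j=0): S=76.6760, (K−S)⁺=26.6140, hold=24.2733 ⇒ V=26.6140 exercise | (k=3,j=1): S=105.1069, (K−S)⁺=0.0000, hold=6.1579 ⇒ V=6.1579 continue | (k=3,j=2): S=144.0797, (K−S)⁺=0.0000, hold=0.0000 ⇒ V=0.0000 continue | (k=3,j=3): S=197.5032, (K−S)⁺=0.0000, hold=0.0000 ⇒ V=0.0000 continue  boundary S*=76.6760
step 2: (k=2,j=0): S=89.7729, (K−S)⁺=13.5171, hold=15.3375 ⇒ V=15.3375 continue | (k=2,j=1): S=123.0600, (K−S)⁺=0.0000, hold=2.8053 ⇒ V=2.8053 continue | (k=2,j=2): S=168.6897, (K−S)⁺=0.0000, hold=0.0000 ⇒ V=0.0000 continue  boundary S*=-
step 1: (k=1,j=0): S=105.1069, (K−S)⁺=0.0000, hold=8.4510 ⇒ V=8.4510 continue | (k=1,j=1): S=144.0797, (K−S)⁺=0.0000, hold=1.2780 ⇒ V=1.2780 continue  boundary S*=-
step 0: (k=0,j=0): S=123.0600, (K−S)⁺=0.0000, hold=4.5168 ⇒ V=4.5168 continue  boundary S*=-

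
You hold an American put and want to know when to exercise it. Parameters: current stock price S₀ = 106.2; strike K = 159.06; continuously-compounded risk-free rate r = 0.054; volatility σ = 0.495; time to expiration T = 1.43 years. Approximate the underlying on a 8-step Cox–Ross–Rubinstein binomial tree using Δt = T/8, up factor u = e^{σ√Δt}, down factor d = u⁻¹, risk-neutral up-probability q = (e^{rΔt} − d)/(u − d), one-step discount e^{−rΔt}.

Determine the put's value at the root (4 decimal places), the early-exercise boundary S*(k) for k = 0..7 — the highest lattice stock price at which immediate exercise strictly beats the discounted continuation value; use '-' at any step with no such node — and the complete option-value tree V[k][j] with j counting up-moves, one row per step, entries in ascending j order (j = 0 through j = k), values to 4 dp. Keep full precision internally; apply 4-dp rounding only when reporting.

price = 57.7127
boundary = - - 69.8789 86.1460 69.8789 86.1460 106.2000 130.9223
tree:
57.7127
72.9499 41.7793
89.1811 56.2134 26.4202
102.3765 72.9140 38.6048 13.2725
113.0802 89.1811 54.3352 21.7236 4.0494
121.7626 102.3765 72.9140 34.5774 7.7272 0.0000
128.8056 113.0802 89.1811 52.8600 14.7453 0.0000 0.0000
134.5186 121.7626 102.3765 72.9140 28.1377 0.0000 0.0000 0.0000
139.1528 128.8056 113.0802 89.1811 52.8600 0.0000 0.0000 0.0000 0.0000

Δt=0.17875, u=1.23279, d=0.81117, q=0.47087, disc=e^(-rΔt)=0.99039
k=8 terminal: V=max(K-S,0) → 139.1528 128.8056 113.0802 89.1811 52.8600 0.0000 0.0000 0.0000 0.0000
k=7: j=0 S=24.5414 intr=134.5186 cont=132.9906 V=134.5186[EX]; j=1 S=37.2974 intr=121.7626 cont=120.2347 V=121.7626[EX]; j=2 S=56.6835 intr=102.3765 cont=100.8485 V=102.3765[EX]; j=3 S=86.1460 intr=72.9140 cont=71.3860 V=72.9140[EX]; j=4 S=130.9223 intr=28.1377 cont=27.7009 V=28.1377[EX]; j=5 S=198.9721 intr=0.0000 cont=0.0000 V=0.0000[hold]; j=6 S=302.3923 intr=0.0000 cont=0.0000 V=0.0000[hold]; j=7 S=459.5675 intr=0.0000 cont=0.0000 V=0.0000[hold]  S*(7)=130.9223
k=6: j=0 S=30.2544 intr=128.8056 cont=127.2776 V=128.8056[EX]; j=1 S=45.9798 intr=113.0802 cont=111.5522 V=113.0802[EX]; j=2 S=69.8789 intr=89.1811 cont=87.6532 V=89.1811[EX]; j=3 S=106.2000 intr=52.8600 cont=51.3321 V=52.8600[EX]; j=4 S=161.3998 intr=0.0000 cont=14.7453 V=14.7453[hold]; j=5 S=245.2910 intr=0.0000 cont=0.0000 V=0.0000[hold]; j=6 S=372.7864 intr=0.0000 cont=0.0000 V=0.0000[hold]  S*(6)=106.2000
k=5: j=0 S=37.2974 intr=121.7626 cont=120.2347 V=121.7626[EX]; j=1 S=56.6835 intr=102.3765 cont=100.8485 V=102.3765[EX]; j=2 S=86.1460 intr=72.9140 cont=71.3860 V=72.9140[EX]; j=3 S=130.9223 intr=28.1377 cont=34.5774 V=34.5774[hold]; j=4 S=198.9721 intr=0.0000 cont=7.7272 V=7.7272[hold]; j=5 S=302.3923 intr=0.0000 cont=0.0000 V=0.0000[hold]  S*(5)=86.1460
k=4: j=0 S=45.9798 intr=113.0802 cont=111.5522 V=113.0802[EX]; j=1 S=69.8789 intr=89.1811 cont=87.6532 V=89.1811[EX]; j=2 S=106.2000 intr=52.8600 cont=54.3352 V=54.3352[hold]; j=3 S=161.3998 intr=0.0000 cont=21.7236 V=21.7236[hold]; j=4 S=245.2910 intr=0.0000 cont=4.0494 V=4.0494[hold]  S*(4)=69.8789
k=3: j=0 S=56.6835 intr=102.3765 cont=100.8485 V=102.3765[EX]; j=1 S=86.1460 intr=72.9140 cont=72.0740 V=72.9140[EX]; j=2 S=130.9223 intr=28.1377 cont=38.6048 V=38.6048[hold]; j=3 S=198.9721 intr=0.0000 cont=13.2725 V=13.2725[hold]  S*(3)=86.1460
k=2: j=0 S=69.8789 intr=89.1811 cont=87.6532 V=89.1811[EX]; j=1 S=106.2000 intr=52.8600 cont=56.2134 V=56.2134[hold]; j=2 S=161.3998 intr=0.0000 cont=26.4202 V=26.4202[hold]  S*(2)=69.8789
k=1: j=0 S=86.1460 intr=72.9140 cont=72.9499 V=72.9499[hold]; j=1 S=130.9223 intr=28.1377 cont=41.7793 V=41.7793[hold]  S*(1)=-
k=0: j=0 S=106.2000 intr=52.8600 cont=57.7127 V=57.7127[hold]  S*(0)=-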